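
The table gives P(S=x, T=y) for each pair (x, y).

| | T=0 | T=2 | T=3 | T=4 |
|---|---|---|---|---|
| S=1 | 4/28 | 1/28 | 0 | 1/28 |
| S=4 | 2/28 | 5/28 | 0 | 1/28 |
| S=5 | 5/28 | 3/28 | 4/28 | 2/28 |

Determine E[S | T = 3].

5

P(T = 3) = 1/7.
Summing S·P(S=x,T=y) over the conditioning event gives 5/7.
E[S | T = 3] = (5/7) / (1/7) = 5.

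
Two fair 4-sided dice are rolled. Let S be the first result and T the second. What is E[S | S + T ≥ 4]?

36/13

P(S + T ≥ 4) = 13/16.
Summing S·P(x,y) over outcomes with S + T ≥ 4 gives 9/4.
E[S | S + T ≥ 4] = (9/4) / (13/16) = 36/13.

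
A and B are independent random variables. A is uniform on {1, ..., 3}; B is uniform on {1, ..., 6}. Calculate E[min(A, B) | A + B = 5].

Outcomes with A + B = 5: (1,4), (2,3), (3,2), each with probability 1/18.
E[min(A, B) | A + B = 5] = (1 + 2 + 2) / 3 = 5/3.

5/3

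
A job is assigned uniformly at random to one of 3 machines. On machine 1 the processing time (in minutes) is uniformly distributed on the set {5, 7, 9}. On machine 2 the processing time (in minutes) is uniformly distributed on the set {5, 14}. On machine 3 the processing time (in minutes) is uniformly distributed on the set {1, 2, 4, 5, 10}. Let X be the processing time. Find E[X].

E[X | machine 1] = (5+7+9)/3 = 7.
E[X | machine 2] = (5+14)/2 = 19/2.
E[X | machine 3] = (1+2+4+5+10)/5 = 22/5.
E[X] = (1/3)·(7) + (1/3)·(19/2) + (1/3)·(22/5) = 209/30.

209/30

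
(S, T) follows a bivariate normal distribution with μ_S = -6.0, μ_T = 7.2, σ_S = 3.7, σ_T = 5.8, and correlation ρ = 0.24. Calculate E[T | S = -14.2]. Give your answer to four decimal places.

4.1150

The regression of T on S has slope ρ·σ_T/σ_S and passes through (μ_S, μ_T).
E[T | S=-14.2] = 7.2 + (0.24)·(5.8/3.7)·(-14.2 − (-6.0)) = 7.2 + (0.37622)·(-8.2) = 4.1150.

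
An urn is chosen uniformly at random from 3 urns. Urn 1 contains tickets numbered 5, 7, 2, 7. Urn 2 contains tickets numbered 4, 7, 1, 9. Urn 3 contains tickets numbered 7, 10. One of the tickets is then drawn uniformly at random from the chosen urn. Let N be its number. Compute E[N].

E[N | urn 1] = (5+7+2+7)/4 = 21/4.
E[N | urn 2] = (4+7+1+9)/4 = 21/4.
E[N | urn 3] = (7+10)/2 = 17/2.
E[N] = (1/3)·(21/4) + (1/3)·(21/4) + (1/3)·(17/2) = 19/3.

19/3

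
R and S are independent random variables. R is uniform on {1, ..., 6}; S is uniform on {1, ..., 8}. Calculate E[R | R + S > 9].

P(R + S > 9) = 5/16.
Summing R·P(x,y) over outcomes with R + S > 9 gives 35/24.
E[R | R + S > 9] = (35/24) / (5/16) = 14/3.

14/3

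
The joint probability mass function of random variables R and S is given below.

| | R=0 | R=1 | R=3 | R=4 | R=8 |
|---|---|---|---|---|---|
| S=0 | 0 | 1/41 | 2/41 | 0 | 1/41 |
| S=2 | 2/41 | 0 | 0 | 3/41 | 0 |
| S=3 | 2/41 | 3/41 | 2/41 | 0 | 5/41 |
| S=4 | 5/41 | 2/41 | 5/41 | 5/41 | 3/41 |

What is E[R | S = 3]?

49/12

P(S = 3) = 12/41.
Σ R·P over the event = 0·(2/41) + 1·(3/41) + 3·(2/41) + 8·(5/41) = 49/41.
E[R | S = 3] = (49/41) / (12/41) = 49/12.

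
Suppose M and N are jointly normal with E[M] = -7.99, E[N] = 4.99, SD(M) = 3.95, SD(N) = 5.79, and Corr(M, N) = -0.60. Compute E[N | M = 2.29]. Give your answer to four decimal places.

-4.0512

E[N | M=x] = μ_N + ρ(σ_N/σ_M)(x − μ_M) for jointly normal variables.
E[N | M=2.29] = 4.99 + (-0.60)·(5.79/3.95)·(2.29 − (-7.99)) = 4.99 + (-0.87949)·(10.28) = -4.0512.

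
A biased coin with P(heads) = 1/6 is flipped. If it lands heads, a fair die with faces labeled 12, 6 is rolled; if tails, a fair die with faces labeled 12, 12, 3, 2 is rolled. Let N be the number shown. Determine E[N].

E[N | heads] = (12+6)/2 = 9.
E[N | tails] = (12+12+3+2)/4 = 29/4.
By the law of total expectation,
E[N] = (1/6)·(9) + (5/6)·(29/4) = 181/24.

181/24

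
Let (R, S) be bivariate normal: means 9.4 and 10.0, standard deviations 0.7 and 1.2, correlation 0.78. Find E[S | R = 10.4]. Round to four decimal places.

For a bivariate normal, E[S | R=x] = μ_S + ρ·(σ_S/σ_R)·(x − μ_R).
E[S | R=10.4] = 10.0 + (0.78)·(1.2/0.7)·(10.4 − (9.4)) = 10.0 + (1.3371)·(1) = 11.3371.

11.3371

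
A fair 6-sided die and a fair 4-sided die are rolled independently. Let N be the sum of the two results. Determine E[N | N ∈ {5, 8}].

44/7

P(N ∈ {5, 8}) = 7/24.
Σ over the event: 5·1/6 + 8·1/8 = 11/6.
E[N | N ∈ {5, 8}] = (11/6) / (7/24) = 44/7.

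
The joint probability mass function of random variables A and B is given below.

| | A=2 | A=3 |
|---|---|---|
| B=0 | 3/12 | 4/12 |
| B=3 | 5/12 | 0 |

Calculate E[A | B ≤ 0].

18/7

P(B ≤ 0) = 7/12.
Σ A·P over the event = 2·(3/12) + 3·(4/12) = 3/2.
E[A | B ≤ 0] = (3/2) / (7/12) = 18/7.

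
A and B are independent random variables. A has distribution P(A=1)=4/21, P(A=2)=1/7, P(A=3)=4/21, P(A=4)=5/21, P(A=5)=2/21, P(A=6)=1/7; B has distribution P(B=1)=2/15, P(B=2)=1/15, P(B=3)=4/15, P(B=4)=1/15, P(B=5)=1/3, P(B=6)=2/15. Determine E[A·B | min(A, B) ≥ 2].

3630/221

P(min(A, B) ≥ 2) = 221/315.
Summing AB·P(x,y) over outcomes with min(A, B) ≥ 2 gives 242/21.
E[A·B | min(A, B) ≥ 2] = (242/21) / (221/315) = 3630/221.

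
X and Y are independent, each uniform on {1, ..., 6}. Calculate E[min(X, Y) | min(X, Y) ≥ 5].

Outcomes with min(X, Y) ≥ 5: (5,5), (5,6), (6,5), (6,6), each with probability 1/36.
E[min(X, Y) | min(X, Y) ≥ 5] = (5 + 5 + 5 + 6) / 4 = 21/4.

21/4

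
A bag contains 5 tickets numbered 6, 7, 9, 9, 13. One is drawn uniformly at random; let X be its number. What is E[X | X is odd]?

19/2

P(X is odd) = 4/5.
Σ over the event: 7·1/5 + 9·2/5 + 13·1/5 = 38/5.
E[X | X is odd] = (38/5) / (4/5) = 19/2.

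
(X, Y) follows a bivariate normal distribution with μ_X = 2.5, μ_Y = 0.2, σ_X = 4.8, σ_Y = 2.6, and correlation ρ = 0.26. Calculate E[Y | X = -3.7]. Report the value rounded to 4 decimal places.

-0.6732

E[Y | X=x] = μ_Y + ρ(σ_Y/σ_X)(x − μ_X) for jointly normal variables.
E[Y | X=-3.7] = 0.2 + (0.26)·(2.6/4.8)·(-3.7 − (2.5)) = 0.2 + (0.140833)·(-6.2) = -0.6732.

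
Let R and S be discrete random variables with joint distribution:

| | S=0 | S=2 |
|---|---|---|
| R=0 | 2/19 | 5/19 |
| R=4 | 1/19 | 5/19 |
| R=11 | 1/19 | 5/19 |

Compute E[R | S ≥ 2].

5

P(S ≥ 2) = 15/19.
Σ R·P over the event = 0·(5/19) + 4·(5/19) + 11·(5/19) = 75/19.
E[R | S ≥ 2] = (75/19) / (15/19) = 5.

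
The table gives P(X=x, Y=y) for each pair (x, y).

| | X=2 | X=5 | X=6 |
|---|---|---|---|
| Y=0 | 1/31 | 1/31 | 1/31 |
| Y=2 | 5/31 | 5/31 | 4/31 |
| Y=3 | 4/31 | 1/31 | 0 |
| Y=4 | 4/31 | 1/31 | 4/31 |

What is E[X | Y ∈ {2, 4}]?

P(Y ∈ {2, 4}) = 23/31.
Σ X·P over the event = 2·(5/31) + 2·(4/31) + 5·(5/31) + 5·(1/31) + 6·(4/31) + 6·(4/31) = 96/31.
E[X | Y ∈ {2, 4}] = (96/31) / (23/31) = 96/23.

96/23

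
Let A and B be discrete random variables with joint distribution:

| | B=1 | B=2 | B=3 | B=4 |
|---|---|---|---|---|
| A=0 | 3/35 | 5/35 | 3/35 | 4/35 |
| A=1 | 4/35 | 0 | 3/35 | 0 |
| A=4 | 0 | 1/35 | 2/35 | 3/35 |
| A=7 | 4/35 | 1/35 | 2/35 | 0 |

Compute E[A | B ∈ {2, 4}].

P(B ∈ {2, 4}) = 2/5.
Σ A·P over the event = 0·(5/35) + 0·(4/35) + 4·(1/35) + 4·(3/35) + 7·(1/35) = 23/35.
E[A | B ∈ {2, 4}] = (23/35) / (2/5) = 23/14.

23/14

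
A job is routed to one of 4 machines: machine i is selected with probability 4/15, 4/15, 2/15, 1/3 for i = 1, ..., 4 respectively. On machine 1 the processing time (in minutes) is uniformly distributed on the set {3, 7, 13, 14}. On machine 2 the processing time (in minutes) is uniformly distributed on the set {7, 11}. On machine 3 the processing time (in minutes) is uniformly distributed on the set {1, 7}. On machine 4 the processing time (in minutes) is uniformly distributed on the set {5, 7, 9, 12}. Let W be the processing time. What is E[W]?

E[W | machine 1] = (3+7+13+14)/4 = 37/4.
E[W | machine 2] = (7+11)/2 = 9.
E[W | machine 3] = (1+7)/2 = 4.
E[W | machine 4] = (5+7+9+12)/4 = 33/4.
E[W] = (4/15)·(37/4) + (4/15)·(9) + (2/15)·(4) + (1/3)·(33/4) = 163/20.

163/20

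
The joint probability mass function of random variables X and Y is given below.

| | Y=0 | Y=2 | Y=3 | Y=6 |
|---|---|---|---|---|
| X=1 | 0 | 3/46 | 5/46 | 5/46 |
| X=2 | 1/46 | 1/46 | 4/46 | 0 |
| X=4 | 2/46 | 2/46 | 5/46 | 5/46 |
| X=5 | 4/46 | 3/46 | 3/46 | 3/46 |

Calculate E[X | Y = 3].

48/17

P(Y = 3) = 17/46.
Σ X·P over the event = 1·(5/46) + 2·(4/46) + 4·(5/46) + 5·(3/46) = 24/23.
E[X | Y = 3] = (24/23) / (17/46) = 48/17.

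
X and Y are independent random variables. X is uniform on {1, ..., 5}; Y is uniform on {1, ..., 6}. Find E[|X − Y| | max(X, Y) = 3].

Outcomes with max(X, Y) = 3: (1,3), (2,3), (3,1), (3,2), (3,3), each with probability 1/30.
E[|X − Y| | max(X, Y) = 3] = (2 + 1 + 2 + 1 + 0) / 5 = 6/5.

6/5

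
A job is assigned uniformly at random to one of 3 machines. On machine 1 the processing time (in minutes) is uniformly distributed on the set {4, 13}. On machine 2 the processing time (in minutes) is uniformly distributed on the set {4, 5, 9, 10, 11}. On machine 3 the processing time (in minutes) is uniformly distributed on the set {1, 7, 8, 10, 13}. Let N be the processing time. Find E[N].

241/30

E[N | machine 1] = (4+13)/2 = 17/2.
E[N | machine 2] = (4+5+9+10+11)/5 = 39/5.
E[N | machine 3] = (1+7+8+10+13)/5 = 39/5.
By the law of total expectation,
E[N] = (1/3)·(17/2) + (1/3)·(39/5) + (1/3)·(39/5) = 241/30.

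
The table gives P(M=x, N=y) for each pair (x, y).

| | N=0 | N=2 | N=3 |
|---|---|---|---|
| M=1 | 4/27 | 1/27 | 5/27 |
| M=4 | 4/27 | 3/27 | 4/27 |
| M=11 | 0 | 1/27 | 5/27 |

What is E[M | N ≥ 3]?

38/7

P(N ≥ 3) = 14/27.
Σ M·P over the event = 1·(5/27) + 4·(4/27) + 11·(5/27) = 76/27.
E[M | N ≥ 3] = (76/27) / (14/27) = 38/7.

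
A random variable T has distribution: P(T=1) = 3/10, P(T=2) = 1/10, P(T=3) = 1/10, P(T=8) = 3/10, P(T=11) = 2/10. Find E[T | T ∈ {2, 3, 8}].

P(T ∈ {2, 3, 8}) = 1/2.
Σ over the event: 2·1/10 + 3·1/10 + 8·3/10 = 29/10.
E[T | T ∈ {2, 3, 8}] = (29/10) / (1/2) = 29/5.

29/5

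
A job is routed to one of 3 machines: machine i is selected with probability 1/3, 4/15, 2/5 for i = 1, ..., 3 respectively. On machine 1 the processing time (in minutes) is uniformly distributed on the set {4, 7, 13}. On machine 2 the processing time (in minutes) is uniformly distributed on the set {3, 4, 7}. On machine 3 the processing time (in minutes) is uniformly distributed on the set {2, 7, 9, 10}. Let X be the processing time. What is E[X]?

E[X | machine 1] = (4+7+13)/3 = 8.
E[X | machine 2] = (3+4+7)/3 = 14/3.
E[X | machine 3] = (2+7+9+10)/4 = 7.
E[X] = (1/3)·(8) + (4/15)·(14/3) + (2/5)·(7) = 302/45.

302/45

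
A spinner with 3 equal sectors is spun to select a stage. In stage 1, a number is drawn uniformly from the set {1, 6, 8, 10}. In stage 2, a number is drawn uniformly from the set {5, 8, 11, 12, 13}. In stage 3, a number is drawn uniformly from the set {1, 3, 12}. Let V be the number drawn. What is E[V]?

E[V | stage 1] = (1+6+8+10)/4 = 25/4.
E[V | stage 2] = (5+8+11+12+13)/5 = 49/5.
E[V | stage 3] = (1+3+12)/3 = 16/3.
E[V] = (1/3)·(25/4) + (1/3)·(49/5) + (1/3)·(16/3) = 1283/180.

1283/180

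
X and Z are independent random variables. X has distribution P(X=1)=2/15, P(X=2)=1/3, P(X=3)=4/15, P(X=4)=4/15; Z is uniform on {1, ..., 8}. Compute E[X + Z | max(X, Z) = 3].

93/19

P(max(X, Z) = 3) = 19/120.
Summing (X+Z)·P(x,y) over outcomes with max(X, Z) = 3 gives 31/40.
E[X + Z | max(X, Z) = 3] = (31/40) / (19/120) = 93/19.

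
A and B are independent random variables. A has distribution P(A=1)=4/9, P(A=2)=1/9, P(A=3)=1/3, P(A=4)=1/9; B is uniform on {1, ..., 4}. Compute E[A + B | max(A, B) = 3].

P(max(A, B) = 3) = 7/18.
Summing (A+B)·P(x,y) over outcomes with max(A, B) = 3 gives 11/6.
E[A + B | max(A, B) = 3] = (11/6) / (7/18) = 33/7.

33/7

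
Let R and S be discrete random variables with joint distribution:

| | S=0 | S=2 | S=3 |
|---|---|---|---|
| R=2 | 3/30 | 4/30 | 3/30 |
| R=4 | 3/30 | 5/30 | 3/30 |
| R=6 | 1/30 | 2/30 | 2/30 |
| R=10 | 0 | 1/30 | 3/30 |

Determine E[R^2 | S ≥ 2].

P(S ≥ 2) = 23/30.
Σ R^2·P over the event = 4·(4/30) + 4·(3/30) + 16·(5/30) + 16·(3/30) + 36·(2/30) + 36·(2/30) + 100·(1/30) + 100·(3/30) = 70/3.
E[R^2 | S ≥ 2] = (70/3) / (23/30) = 700/23.

700/23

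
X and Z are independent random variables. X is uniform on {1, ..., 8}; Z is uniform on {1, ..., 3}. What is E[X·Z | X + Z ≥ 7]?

P(X + Z ≥ 7) = 1/2.
Summing XZ·P(x,y) over outcomes with X + Z ≥ 7 gives 163/24.
E[X·Z | X + Z ≥ 7] = (163/24) / (1/2) = 163/12.

163/12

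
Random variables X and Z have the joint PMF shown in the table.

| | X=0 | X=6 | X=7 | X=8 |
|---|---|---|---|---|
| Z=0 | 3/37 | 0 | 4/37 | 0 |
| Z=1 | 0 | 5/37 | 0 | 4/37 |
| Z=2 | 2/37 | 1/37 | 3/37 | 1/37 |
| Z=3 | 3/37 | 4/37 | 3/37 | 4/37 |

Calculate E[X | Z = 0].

4

P(Z = 0) = 7/37.
Σ X·P over the event = 0·(3/37) + 7·(4/37) = 28/37.
E[X | Z = 0] = (28/37) / (7/37) = 4.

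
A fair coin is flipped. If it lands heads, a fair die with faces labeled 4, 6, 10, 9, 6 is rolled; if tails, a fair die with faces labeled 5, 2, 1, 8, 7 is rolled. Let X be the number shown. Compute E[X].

E[X | heads] = (4+6+10+9+6)/5 = 7.
E[X | tails] = (5+2+1+8+7)/5 = 23/5.
By the law of total expectation,
E[X] = (1/2)·(7) + (1/2)·(23/5) = 29/5.

29/5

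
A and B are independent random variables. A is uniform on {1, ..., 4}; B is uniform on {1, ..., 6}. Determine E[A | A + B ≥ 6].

P(A + B ≥ 6) = 7/12.
Summing A·P(x,y) over outcomes with A + B ≥ 6 gives 5/3.
E[A | A + B ≥ 6] = (5/3) / (7/12) = 20/7.

20/7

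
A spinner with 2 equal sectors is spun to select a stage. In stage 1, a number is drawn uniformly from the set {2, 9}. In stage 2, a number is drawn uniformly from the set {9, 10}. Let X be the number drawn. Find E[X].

15/2

E[X | stage 1] = (2+9)/2 = 11/2.
E[X | stage 2] = (9+10)/2 = 19/2.
E[X] = (1/2)·(11/2) + (1/2)·(19/2) = 15/2.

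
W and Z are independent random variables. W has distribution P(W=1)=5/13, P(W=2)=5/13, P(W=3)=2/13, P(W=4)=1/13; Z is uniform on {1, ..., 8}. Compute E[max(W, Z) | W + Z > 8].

P(W + Z > 8) = 25/104.
Summing max(W,Z)·P(x,y) over outcomes with W + Z > 8 gives 183/104.
E[max(W, Z) | W + Z > 8] = (183/104) / (25/104) = 183/25.

183/25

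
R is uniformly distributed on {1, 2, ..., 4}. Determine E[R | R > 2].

7/2

Given R > 2, R is equally likely to be any of {3, 4}.
E[R | R > 2] = (3 + 4) / 2 = 7/2.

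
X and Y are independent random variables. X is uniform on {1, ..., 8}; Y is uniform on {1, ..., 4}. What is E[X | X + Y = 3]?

3/2

P(X + Y = 3) = 1/16.
Summing X·P(x,y) over outcomes with X + Y = 3 gives 3/32.
E[X | X + Y = 3] = (3/32) / (1/16) = 3/2.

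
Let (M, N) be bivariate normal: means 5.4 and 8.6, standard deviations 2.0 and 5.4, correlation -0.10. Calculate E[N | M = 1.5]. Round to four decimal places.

9.6530

E[N | M=x] = μ_N + ρ(σ_N/σ_M)(x − μ_M) for jointly normal variables.
E[N | M=1.5] = 8.6 + (-0.10)·(5.4/2.0)·(1.5 − (5.4)) = 8.6 + (-0.27)·(-3.9) = 9.6530.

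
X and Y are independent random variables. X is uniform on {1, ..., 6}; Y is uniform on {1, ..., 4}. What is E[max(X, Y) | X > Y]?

P(X > Y) = 7/12.
Summing max(X,Y)·P(x,y) over outcomes with X > Y gives 8/3.
E[max(X, Y) | X > Y] = (8/3) / (7/12) = 32/7.

32/7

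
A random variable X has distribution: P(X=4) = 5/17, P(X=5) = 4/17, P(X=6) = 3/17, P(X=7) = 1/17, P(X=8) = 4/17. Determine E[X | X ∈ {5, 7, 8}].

59/9

P(X ∈ {5, 7, 8}) = 9/17.
Σ over the event: 5·4/17 + 7·1/17 + 8·4/17 = 59/17.
E[X | X ∈ {5, 7, 8}] = (59/17) / (9/17) = 59/9.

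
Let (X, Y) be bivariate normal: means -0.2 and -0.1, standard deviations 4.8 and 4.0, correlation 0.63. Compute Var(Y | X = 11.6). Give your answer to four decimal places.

For a bivariate normal, Var(Y | X=x) = σ_Y²(1 − ρ²).
Var(Y | X=11.6) = (4.0)²·(1 − (0.63)²) = 16·0.6031 = 9.6496.

9.6496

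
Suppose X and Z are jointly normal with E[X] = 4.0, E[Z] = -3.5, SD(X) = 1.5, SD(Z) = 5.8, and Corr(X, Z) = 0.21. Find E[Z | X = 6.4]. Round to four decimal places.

The regression of Z on X has slope ρ·σ_Z/σ_X and passes through (μ_X, μ_Z).
E[Z | X=6.4] = -3.5 + (0.21)·(5.8/1.5)·(6.4 − (4.0)) = -3.5 + (0.812)·(2.4) = -1.5512.

-1.5512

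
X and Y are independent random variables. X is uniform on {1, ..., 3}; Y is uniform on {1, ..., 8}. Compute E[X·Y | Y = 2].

4

Outcomes with Y = 2: (1,2), (2,2), (3,2), each with probability 1/24.
E[X·Y | Y = 2] = (2 + 4 + 6) / 3 = 4.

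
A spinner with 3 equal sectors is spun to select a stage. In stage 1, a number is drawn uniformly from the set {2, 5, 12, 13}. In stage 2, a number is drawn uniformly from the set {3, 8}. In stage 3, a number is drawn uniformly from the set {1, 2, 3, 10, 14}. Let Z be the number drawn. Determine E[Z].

E[Z | stage 1] = (2+5+12+13)/4 = 8.
E[Z | stage 2] = (3+8)/2 = 11/2.
E[Z | stage 3] = (1+2+3+10+14)/5 = 6.
By the law of total expectation,
E[Z] = (1/3)·(8) + (1/3)·(11/2) + (1/3)·(6) = 13/2.

13/2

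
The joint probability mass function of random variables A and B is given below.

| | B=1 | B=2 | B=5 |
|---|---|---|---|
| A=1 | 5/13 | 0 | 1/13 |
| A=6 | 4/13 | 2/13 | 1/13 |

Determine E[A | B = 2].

6

P(B = 2) = 2/13.
Summing A·P(A=x,B=y) over the conditioning event gives 12/13.
E[A | B = 2] = (12/13) / (2/13) = 6.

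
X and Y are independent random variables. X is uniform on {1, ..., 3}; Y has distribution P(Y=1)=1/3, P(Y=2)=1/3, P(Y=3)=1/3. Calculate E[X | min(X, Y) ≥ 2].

5/2

P(min(X, Y) ≥ 2) = 4/9.
Summing X·P(x,y) over outcomes with min(X, Y) ≥ 2 gives 10/9.
E[X | min(X, Y) ≥ 2] = (10/9) / (4/9) = 5/2.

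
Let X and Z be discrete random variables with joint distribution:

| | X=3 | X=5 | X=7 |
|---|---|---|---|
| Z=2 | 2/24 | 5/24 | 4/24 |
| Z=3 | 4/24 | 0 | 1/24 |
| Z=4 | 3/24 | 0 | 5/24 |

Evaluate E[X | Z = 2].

P(Z = 2) = 11/24.
Σ X·P over the event = 3·(2/24) + 5·(5/24) + 7·(4/24) = 59/24.
E[X | Z = 2] = (59/24) / (11/24) = 59/11.

59/11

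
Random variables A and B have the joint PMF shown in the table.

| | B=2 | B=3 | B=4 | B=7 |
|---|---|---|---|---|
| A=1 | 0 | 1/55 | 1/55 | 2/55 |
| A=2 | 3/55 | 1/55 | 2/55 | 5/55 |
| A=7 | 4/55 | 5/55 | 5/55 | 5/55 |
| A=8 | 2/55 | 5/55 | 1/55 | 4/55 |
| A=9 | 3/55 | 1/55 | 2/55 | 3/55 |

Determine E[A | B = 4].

6

P(B = 4) = 1/5.
Summing A·P(A=x,B=y) over the conditioning event gives 6/5.
E[A | B = 4] = (6/5) / (1/5) = 6.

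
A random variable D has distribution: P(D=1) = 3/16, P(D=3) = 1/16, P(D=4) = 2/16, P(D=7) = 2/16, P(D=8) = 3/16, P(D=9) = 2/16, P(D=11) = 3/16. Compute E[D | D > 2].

P(D > 2) = 13/16.
Σ over the event: 3·1/16 + 4·1/8 + 7·1/8 + 8·3/16 + 9·1/8 + 11·3/16 = 25/4.
E[D | D > 2] = (25/4) / (13/16) = 100/13.

100/13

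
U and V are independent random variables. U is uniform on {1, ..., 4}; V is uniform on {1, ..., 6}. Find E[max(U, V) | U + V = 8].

5

Outcomes with U + V = 8: (2,6), (3,5), (4,4), each with probability 1/24.
E[max(U, V) | U + V = 8] = (6 + 5 + 4) / 3 = 5.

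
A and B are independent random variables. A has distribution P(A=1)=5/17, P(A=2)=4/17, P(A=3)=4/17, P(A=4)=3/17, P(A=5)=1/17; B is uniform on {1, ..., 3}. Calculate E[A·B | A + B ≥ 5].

P(A + B ≥ 5) = 8/17.
Summing AB·P(x,y) over outcomes with A + B ≥ 5 gives 62/17.
E[A·B | A + B ≥ 5] = (62/17) / (8/17) = 31/4.

31/4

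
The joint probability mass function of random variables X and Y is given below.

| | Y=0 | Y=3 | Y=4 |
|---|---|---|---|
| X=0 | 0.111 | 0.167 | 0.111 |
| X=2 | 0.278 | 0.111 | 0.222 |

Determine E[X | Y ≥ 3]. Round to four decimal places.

1.0900

P(Y ≥ 3) = 0.611.
Summing X·P(X=x,Y=y) over the conditioning event gives 0.666.
E[X | Y ≥ 3] = (0.666) / (0.611) = 1.0900.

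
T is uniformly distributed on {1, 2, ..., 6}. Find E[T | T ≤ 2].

3/2

Given T ≤ 2, T is equally likely to be any of {1, 2}.
E[T | T ≤ 2] = (1 + 2) / 2 = 3/2.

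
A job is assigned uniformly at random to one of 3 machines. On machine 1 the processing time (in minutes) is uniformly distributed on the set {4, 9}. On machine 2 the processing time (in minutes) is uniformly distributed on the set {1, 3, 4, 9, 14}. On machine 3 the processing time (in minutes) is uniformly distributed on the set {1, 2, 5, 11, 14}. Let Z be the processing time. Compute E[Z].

E[Z | machine 1] = (4+9)/2 = 13/2.
E[Z | machine 2] = (1+3+4+9+14)/5 = 31/5.
E[Z | machine 3] = (1+2+5+11+14)/5 = 33/5.
By the law of total expectation,
E[Z] = (1/3)·(13/2) + (1/3)·(31/5) + (1/3)·(33/5) = 193/30.

193/30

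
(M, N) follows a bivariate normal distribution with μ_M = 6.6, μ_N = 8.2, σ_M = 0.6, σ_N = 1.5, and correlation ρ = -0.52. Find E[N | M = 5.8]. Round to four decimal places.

9.2400

E[N | M=x] = μ_N + ρ(σ_N/σ_M)(x − μ_M) for jointly normal variables.
E[N | M=5.8] = 8.2 + (-0.52)·(1.5/0.6)·(5.8 − (6.6)) = 8.2 + (-1.3)·(-0.8) = 9.2400.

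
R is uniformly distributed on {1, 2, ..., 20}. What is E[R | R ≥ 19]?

Given R ≥ 19, R is equally likely to be any of {19, 20}.
E[R | R ≥ 19] = (19 + 20) / 2 = 39/2.

39/2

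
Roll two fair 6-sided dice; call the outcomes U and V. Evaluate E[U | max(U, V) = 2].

Outcomes with max(U, V) = 2: (1,2), (2,1), (2,2), each with probability 1/36.
E[U | max(U, V) = 2] = (1 + 2 + 2) / 3 = 5/3.

5/3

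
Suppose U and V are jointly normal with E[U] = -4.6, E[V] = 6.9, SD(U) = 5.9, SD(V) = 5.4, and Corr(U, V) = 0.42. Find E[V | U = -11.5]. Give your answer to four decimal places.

4.2476

The regression of V on U has slope ρ·σ_V/σ_U and passes through (μ_U, μ_V).
E[V | U=-11.5] = 6.9 + (0.42)·(5.4/5.9)·(-11.5 − (-4.6)) = 6.9 + (0.38441)·(-6.9) = 4.2476.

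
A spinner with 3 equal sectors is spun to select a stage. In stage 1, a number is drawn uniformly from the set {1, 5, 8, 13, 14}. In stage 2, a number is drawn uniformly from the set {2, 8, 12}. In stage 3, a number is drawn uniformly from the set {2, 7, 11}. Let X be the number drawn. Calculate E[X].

E[X | stage 1] = (1+5+8+13+14)/5 = 41/5.
E[X | stage 2] = (2+8+12)/3 = 22/3.
E[X | stage 3] = (2+7+11)/3 = 20/3.
By the law of total expectation,
E[X] = (1/3)·(41/5) + (1/3)·(22/3) + (1/3)·(20/3) = 37/5.

37/5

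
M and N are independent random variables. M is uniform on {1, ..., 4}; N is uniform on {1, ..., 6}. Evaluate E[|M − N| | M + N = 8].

P(M + N = 8) = 1/8.
Summing |M−N|·P(x,y) over outcomes with M + N = 8 gives 1/4.
E[|M − N| | M + N = 8] = (1/4) / (1/8) = 2.

2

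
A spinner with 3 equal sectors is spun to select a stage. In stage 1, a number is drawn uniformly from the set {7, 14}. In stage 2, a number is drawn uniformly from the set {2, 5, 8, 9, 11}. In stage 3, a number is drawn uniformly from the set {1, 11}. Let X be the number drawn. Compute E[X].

E[X | stage 1] = (7+14)/2 = 21/2.
E[X | stage 2] = (2+5+8+9+11)/5 = 7.
E[X | stage 3] = (1+11)/2 = 6.
By the law of total expectation,
E[X] = (1/3)·(21/2) + (1/3)·(7) + (1/3)·(6) = 47/6.

47/6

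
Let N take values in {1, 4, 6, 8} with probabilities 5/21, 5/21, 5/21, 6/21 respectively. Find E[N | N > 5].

78/11

P(N > 5) = 11/21.
Σ over the event: 6·5/21 + 8·2/7 = 26/7.
E[N | N > 5] = (26/7) / (11/21) = 78/11.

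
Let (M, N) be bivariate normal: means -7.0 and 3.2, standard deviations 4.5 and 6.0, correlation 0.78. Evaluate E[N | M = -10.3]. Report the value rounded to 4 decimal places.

-0.2320

For a bivariate normal, E[N | M=x] = μ_N + ρ·(σ_N/σ_M)·(x − μ_M).
E[N | M=-10.3] = 3.2 + (0.78)·(6.0/4.5)·(-10.3 − (-7.0)) = 3.2 + (1.04)·(-3.3) = -0.2320.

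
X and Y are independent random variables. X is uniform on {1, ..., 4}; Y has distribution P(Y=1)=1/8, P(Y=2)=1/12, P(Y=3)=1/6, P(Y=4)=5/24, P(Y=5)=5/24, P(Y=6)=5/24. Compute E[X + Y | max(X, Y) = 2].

P(max(X, Y) = 2) = 7/96.
Summing (X+Y)·P(x,y) over outcomes with max(X, Y) = 2 gives 23/96.
E[X + Y | max(X, Y) = 2] = (23/96) / (7/96) = 23/7.

23/7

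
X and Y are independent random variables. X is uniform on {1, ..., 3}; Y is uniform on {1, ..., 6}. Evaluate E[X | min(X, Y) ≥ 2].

P(min(X, Y) ≥ 2) = 5/9.
Summing X·P(x,y) over outcomes with min(X, Y) ≥ 2 gives 25/18.
E[X | min(X, Y) ≥ 2] = (25/18) / (5/9) = 5/2.

5/2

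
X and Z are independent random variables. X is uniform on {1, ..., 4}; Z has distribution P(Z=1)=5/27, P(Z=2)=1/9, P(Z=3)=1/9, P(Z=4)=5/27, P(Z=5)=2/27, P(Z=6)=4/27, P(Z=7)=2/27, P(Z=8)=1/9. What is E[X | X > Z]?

13/4

P(X > Z) = 2/9.
Summing X·P(x,y) over outcomes with X > Z gives 13/18.
E[X | X > Z] = (13/18) / (2/9) = 13/4.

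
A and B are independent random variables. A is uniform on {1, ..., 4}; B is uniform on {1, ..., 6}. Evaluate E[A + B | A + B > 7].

26/3

Outcomes with A + B > 7: (2,6), (3,5), (3,6), (4,4), (4,5), (4,6), each with probability 1/24.
E[A + B | A + B > 7] = (8 + 8 + 9 + 8 + 9 + 10) / 6 = 26/3.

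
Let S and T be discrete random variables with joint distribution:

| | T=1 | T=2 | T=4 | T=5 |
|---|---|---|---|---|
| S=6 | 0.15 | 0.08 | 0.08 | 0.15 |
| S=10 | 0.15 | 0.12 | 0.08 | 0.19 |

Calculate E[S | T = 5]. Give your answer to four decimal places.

P(T = 5) = 0.34.
Σ S·P over the event = 6·(0.15) + 10·(0.19) = 2.80.
E[S | T = 5] = (2.80) / (0.34) = 8.2353.

8.2353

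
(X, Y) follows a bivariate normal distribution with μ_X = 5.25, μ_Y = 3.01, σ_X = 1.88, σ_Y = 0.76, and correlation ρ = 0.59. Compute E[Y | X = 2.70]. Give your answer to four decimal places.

2.4018

The regression of Y on X has slope ρ·σ_Y/σ_X and passes through (μ_X, μ_Y).
E[Y | X=2.70] = 3.01 + (0.59)·(0.76/1.88)·(2.70 − (5.25)) = 3.01 + (0.23851)·(-2.55) = 2.4018.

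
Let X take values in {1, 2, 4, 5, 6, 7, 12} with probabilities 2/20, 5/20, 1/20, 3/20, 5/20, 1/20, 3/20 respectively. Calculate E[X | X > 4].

P(X > 4) = 3/5.
Σ over the event: 5·3/20 + 6·1/4 + 7·1/20 + 12·3/20 = 22/5.
E[X | X > 4] = (22/5) / (3/5) = 22/3.

22/3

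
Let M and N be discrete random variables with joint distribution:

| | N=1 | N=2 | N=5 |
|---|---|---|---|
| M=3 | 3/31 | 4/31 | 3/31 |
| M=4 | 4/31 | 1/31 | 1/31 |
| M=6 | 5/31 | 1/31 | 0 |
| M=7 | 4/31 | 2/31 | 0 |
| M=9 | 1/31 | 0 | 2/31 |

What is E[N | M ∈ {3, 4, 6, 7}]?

P(M ∈ {3, 4, 6, 7}) = 28/31.
Summing N·P(M=x,N=y) over the conditioning event gives 52/31.
E[N | M ∈ {3, 4, 6, 7}] = (52/31) / (28/31) = 13/7.

13/7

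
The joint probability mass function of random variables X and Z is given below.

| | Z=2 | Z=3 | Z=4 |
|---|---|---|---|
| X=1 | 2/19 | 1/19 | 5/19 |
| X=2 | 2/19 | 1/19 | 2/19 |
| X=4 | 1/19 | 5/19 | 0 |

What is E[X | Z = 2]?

2

P(Z = 2) = 5/19.
Σ X·P over the event = 1·(2/19) + 2·(2/19) + 4·(1/19) = 10/19.
E[X | Z = 2] = (10/19) / (5/19) = 2.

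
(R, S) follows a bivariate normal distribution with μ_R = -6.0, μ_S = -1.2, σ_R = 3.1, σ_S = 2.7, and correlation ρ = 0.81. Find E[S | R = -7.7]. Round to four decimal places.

E[S | R=x] = μ_S + ρ(σ_S/σ_R)(x − μ_R) for jointly normal variables.
E[S | R=-7.7] = -1.2 + (0.81)·(2.7/3.1)·(-7.7 − (-6.0)) = -1.2 + (0.70548)·(-1.7) = -2.3993.

-2.3993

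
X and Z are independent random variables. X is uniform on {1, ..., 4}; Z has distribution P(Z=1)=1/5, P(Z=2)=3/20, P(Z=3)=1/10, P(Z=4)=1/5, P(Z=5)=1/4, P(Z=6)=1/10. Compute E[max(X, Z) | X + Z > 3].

293/69

P(X + Z > 3) = 69/80.
Summing max(X,Z)·P(x,y) over outcomes with X + Z > 3 gives 293/80.
E[max(X, Z) | X + Z > 3] = (293/80) / (69/80) = 293/69.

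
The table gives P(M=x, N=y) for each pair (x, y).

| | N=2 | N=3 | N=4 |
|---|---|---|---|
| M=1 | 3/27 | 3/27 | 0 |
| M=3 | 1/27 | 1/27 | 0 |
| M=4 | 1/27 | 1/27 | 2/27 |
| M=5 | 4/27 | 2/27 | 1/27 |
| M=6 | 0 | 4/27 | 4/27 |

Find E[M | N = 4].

37/7

P(N = 4) = 7/27.
Σ M·P over the event = 4·(2/27) + 5·(1/27) + 6·(4/27) = 37/27.
E[M | N = 4] = (37/27) / (7/27) = 37/7.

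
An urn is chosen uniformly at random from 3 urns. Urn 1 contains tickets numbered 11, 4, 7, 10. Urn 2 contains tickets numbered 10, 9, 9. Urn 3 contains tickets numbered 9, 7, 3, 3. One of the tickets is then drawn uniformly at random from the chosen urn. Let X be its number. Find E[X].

137/18

E[X | urn 1] = (11+4+7+10)/4 = 8.
E[X | urn 2] = (10+9+9)/3 = 28/3.
E[X | urn 3] = (9+7+3+3)/4 = 11/2.
E[X] = (1/3)·(8) + (1/3)·(28/3) + (1/3)·(11/2) = 137/18.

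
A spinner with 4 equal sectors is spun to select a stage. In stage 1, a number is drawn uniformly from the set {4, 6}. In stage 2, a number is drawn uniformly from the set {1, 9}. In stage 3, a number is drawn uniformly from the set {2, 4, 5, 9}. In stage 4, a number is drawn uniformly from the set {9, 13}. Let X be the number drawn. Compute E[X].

13/2

E[X | stage 1] = (4+6)/2 = 5.
E[X | stage 2] = (1+9)/2 = 5.
E[X | stage 3] = (2+4+5+9)/4 = 5.
E[X | stage 4] = (9+13)/2 = 11.
By the law of total expectation,
E[X] = (1/4)·(5) + (1/4)·(5) + (1/4)·(5) + (1/4)·(11) = 13/2.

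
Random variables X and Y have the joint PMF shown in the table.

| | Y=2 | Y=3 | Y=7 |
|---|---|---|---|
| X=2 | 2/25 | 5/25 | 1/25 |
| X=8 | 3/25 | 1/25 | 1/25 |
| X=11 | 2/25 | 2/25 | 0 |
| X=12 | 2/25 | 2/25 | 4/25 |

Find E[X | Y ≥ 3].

61/8

P(Y ≥ 3) = 16/25.
Σ X·P over the event = 2·(5/25) + 2·(1/25) + 8·(1/25) + 8·(1/25) + 11·(2/25) + 12·(2/25) + 12·(4/25) = 122/25.
E[X | Y ≥ 3] = (122/25) / (16/25) = 61/8.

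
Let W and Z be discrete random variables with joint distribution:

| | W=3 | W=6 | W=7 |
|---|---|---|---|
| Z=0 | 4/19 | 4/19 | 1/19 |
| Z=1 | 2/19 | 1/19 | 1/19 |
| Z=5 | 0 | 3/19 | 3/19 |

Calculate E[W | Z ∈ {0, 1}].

62/13

P(Z ∈ {0, 1}) = 13/19.
Σ W·P over the event = 3·(4/19) + 3·(2/19) + 6·(4/19) + 6·(1/19) + 7·(1/19) + 7·(1/19) = 62/19.
E[W | Z ∈ {0, 1}] = (62/19) / (13/19) = 62/13.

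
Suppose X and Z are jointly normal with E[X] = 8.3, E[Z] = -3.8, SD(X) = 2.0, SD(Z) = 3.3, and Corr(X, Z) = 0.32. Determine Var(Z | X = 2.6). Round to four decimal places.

For a bivariate normal, Var(Z | X=x) = σ_Z²(1 − ρ²).
Var(Z | X=2.6) = (3.3)²·(1 − (0.32)²) = 10.89·0.8976 = 9.7749.

9.7749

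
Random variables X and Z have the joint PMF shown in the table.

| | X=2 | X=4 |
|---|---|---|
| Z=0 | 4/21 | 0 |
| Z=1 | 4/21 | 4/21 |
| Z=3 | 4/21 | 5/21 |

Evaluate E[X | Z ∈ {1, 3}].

P(Z ∈ {1, 3}) = 17/21.
Σ X·P over the event = 2·(4/21) + 2·(4/21) + 4·(4/21) + 4·(5/21) = 52/21.
E[X | Z ∈ {1, 3}] = (52/21) / (17/21) = 52/17.

52/17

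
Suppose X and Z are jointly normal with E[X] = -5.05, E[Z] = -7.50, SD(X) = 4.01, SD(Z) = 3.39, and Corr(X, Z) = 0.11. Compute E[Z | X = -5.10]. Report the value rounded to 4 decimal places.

-7.5046

For a bivariate normal, E[Z | X=x] = μ_Z + ρ·(σ_Z/σ_X)·(x − μ_X).
E[Z | X=-5.10] = -7.50 + (0.11)·(3.39/4.01)·(-5.10 − (-5.05)) = -7.50 + (0.092993)·(-0.05) = -7.5046.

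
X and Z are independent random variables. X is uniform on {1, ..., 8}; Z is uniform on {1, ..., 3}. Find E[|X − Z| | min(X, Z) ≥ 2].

P(min(X, Z) ≥ 2) = 7/12.
Summing |X−Z|·P(x,y) over outcomes with min(X, Z) ≥ 2 gives 37/24.
E[|X − Z| | min(X, Z) ≥ 2] = (37/24) / (7/12) = 37/14.

37/14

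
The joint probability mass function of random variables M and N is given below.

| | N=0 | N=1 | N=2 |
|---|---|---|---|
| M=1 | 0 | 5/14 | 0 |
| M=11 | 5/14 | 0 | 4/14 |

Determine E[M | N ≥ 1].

49/9

P(N ≥ 1) = 9/14.
Σ M·P over the event = 1·(5/14) + 11·(4/14) = 7/2.
E[M | N ≥ 1] = (7/2) / (9/14) = 49/9.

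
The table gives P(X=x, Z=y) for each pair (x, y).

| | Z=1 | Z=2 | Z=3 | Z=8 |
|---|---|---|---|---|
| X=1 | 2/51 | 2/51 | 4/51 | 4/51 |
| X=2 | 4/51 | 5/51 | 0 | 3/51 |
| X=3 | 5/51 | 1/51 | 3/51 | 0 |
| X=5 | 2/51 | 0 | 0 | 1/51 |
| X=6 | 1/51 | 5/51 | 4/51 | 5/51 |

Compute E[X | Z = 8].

P(Z = 8) = 13/51.
Σ X·P over the event = 1·(4/51) + 2·(3/51) + 5·(1/51) + 6·(5/51) = 15/17.
E[X | Z = 8] = (15/17) / (13/51) = 45/13.

45/13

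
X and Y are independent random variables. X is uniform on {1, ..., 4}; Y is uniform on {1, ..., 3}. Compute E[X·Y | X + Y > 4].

15/2

Outcomes with X + Y > 4: (2,3), (3,2), (3,3), (4,1), (4,2), (4,3), each with probability 1/12.
E[X·Y | X + Y > 4] = (6 + 6 + 9 + 4 + 8 + 12) / 6 = 15/2.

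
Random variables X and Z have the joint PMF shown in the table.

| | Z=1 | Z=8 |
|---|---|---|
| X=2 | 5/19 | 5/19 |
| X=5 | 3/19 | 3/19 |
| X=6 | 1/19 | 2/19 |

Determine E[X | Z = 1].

P(Z = 1) = 9/19.
Σ X·P over the event = 2·(5/19) + 5·(3/19) + 6·(1/19) = 31/19.
E[X | Z = 1] = (31/19) / (9/19) = 31/9.

31/9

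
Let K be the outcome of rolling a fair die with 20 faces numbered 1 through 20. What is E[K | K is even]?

11

Given K is even, K is equally likely to be any of {2, 4, 6, 8, 10, 12, 14, 16, 18, 20}.
E[K | K is even] = (2 + 4 + 6 + 8 + 10 + 12 + 14 + 16 + 18 + 20) / 10 = 11.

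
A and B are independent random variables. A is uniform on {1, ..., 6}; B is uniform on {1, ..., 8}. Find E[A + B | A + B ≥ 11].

12

Outcomes with A + B ≥ 11: (3,8), (4,7), (4,8), (5,6), (5,7), (5,8), (6,5), (6,6), (6,7), (6,8), each with probability 1/48.
E[A + B | A + B ≥ 11] = (11 + 11 + 12 + 11 + 12 + 13 + 11 + 12 + 13 + 14) / 10 = 12.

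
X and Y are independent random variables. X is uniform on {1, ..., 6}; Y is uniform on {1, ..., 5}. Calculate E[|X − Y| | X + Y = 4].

Outcomes with X + Y = 4: (1,3), (2,2), (3,1), each with probability 1/30.
E[|X − Y| | X + Y = 4] = (2 + 0 + 2) / 3 = 4/3.

4/3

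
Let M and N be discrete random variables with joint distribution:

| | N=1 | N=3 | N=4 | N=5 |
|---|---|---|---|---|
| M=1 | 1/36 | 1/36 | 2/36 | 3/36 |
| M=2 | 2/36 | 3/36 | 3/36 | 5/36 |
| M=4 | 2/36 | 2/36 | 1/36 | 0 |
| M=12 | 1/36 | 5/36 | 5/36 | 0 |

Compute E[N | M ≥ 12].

P(M ≥ 12) = 11/36.
Σ N·P over the event = 1·(1/36) + 3·(5/36) + 4·(5/36) = 1.
E[N | M ≥ 12] = (1) / (11/36) = 36/11.

36/11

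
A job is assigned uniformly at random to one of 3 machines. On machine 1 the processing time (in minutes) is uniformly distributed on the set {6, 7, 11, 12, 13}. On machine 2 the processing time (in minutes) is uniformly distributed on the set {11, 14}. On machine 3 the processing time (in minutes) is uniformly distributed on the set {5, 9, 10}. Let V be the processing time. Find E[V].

101/10

E[V | machine 1] = (6+7+11+12+13)/5 = 49/5.
E[V | machine 2] = (11+14)/2 = 25/2.
E[V | machine 3] = (5+9+10)/3 = 8.
E[V] = (1/3)·(49/5) + (1/3)·(25/2) + (1/3)·(8) = 101/10.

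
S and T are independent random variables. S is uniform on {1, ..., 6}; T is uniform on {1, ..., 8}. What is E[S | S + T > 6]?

133/33

P(S + T > 6) = 11/16.
Summing S·P(x,y) over outcomes with S + T > 6 gives 133/48.
E[S | S + T > 6] = (133/48) / (11/16) = 133/33.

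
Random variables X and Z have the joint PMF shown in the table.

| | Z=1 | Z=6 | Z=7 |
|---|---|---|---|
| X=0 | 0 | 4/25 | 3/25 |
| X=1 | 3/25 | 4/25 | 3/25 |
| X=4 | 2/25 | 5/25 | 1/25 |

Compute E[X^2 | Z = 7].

P(Z = 7) = 7/25.
Σ X^2·P over the event = 0·(3/25) + 1·(3/25) + 16·(1/25) = 19/25.
E[X^2 | Z = 7] = (19/25) / (7/25) = 19/7.

19/7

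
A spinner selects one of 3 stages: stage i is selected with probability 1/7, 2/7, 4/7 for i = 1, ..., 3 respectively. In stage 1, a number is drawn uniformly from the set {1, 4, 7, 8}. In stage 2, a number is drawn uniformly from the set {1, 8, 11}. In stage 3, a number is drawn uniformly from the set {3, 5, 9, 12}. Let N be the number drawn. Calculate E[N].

142/21

E[N | stage 1] = (1+4+7+8)/4 = 5.
E[N | stage 2] = (1+8+11)/3 = 20/3.
E[N | stage 3] = (3+5+9+12)/4 = 29/4.
By the law of total expectation,
E[N] = (1/7)·(5) + (2/7)·(20/3) + (4/7)·(29/4) = 142/21.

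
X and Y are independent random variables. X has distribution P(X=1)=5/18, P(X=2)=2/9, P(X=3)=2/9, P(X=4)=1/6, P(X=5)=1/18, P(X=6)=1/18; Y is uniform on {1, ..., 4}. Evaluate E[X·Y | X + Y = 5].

P(X + Y = 5) = 2/9.
Summing XY·P(x,y) over outcomes with X + Y = 5 gives 10/9.
E[X·Y | X + Y = 5] = (10/9) / (2/9) = 5.

5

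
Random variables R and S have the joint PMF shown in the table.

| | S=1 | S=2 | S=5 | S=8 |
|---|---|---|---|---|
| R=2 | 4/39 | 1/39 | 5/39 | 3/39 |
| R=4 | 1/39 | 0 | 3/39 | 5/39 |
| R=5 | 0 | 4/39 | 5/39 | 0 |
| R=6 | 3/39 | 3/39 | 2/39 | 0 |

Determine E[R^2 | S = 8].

P(S = 8) = 8/39.
Summing R^2·P(R=x,S=y) over the conditioning event gives 92/39.
E[R^2 | S = 8] = (92/39) / (8/39) = 23/2.

23/2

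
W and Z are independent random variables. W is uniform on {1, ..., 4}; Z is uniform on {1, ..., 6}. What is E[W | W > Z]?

10/3

Outcomes with W > Z: (2,1), (3,1), (3,2), (4,1), (4,2), (4,3), each with probability 1/24.
E[W | W > Z] = (2 + 3 + 3 + 4 + 4 + 4) / 6 = 10/3.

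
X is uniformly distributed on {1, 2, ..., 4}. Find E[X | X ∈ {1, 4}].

P(X ∈ {1, 4}) = 1/2.
Σ over the event: 1·1/4 + 4·1/4 = 5/4.
E[X | X ∈ {1, 4}] = (5/4) / (1/2) = 5/2.

5/2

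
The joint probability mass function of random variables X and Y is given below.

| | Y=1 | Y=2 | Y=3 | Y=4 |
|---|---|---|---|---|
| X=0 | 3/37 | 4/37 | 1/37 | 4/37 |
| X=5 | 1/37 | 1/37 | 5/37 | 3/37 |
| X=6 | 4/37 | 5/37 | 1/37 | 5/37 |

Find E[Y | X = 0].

5/2

P(X = 0) = 12/37.
Σ Y·P over the event = 1·(3/37) + 2·(4/37) + 3·(1/37) + 4·(4/37) = 30/37.
E[Y | X = 0] = (30/37) / (12/37) = 5/2.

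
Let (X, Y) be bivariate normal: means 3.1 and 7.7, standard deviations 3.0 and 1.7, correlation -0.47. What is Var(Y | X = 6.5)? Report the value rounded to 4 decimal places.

Var(Y | X=x) = (1 − ρ²)·σ_Y².
Var(Y | X=6.5) = (1.7)²·(1 − (-0.47)²) = 2.89·0.7791 = 2.2516.

2.2516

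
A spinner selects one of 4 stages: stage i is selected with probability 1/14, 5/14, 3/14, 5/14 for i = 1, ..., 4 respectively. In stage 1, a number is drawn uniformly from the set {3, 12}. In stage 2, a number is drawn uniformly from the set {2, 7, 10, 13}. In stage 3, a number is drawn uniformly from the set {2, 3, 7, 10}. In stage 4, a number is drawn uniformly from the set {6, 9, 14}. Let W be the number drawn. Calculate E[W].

337/42

E[W | stage 1] = (3+12)/2 = 15/2.
E[W | stage 2] = (2+7+10+13)/4 = 8.
E[W | stage 3] = (2+3+7+10)/4 = 11/2.
E[W | stage 4] = (6+9+14)/3 = 29/3.
By the law of total expectation,
E[W] = (1/14)·(15/2) + (5/14)·(8) + (3/14)·(11/2) + (5/14)·(29/3) = 337/42.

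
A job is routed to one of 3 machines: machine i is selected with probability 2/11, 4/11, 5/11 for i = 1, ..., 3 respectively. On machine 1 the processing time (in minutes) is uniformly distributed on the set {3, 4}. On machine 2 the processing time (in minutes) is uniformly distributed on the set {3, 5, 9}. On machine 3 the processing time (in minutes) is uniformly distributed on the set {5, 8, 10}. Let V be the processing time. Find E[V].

E[V | machine 1] = (3+4)/2 = 7/2.
E[V | machine 2] = (3+5+9)/3 = 17/3.
E[V | machine 3] = (5+8+10)/3 = 23/3.
By the law of total expectation,
E[V] = (2/11)·(7/2) + (4/11)·(17/3) + (5/11)·(23/3) = 68/11.

68/11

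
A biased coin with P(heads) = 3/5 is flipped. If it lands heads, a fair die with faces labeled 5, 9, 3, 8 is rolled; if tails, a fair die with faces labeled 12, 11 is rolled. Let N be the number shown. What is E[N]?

167/20

E[N | heads] = (5+9+3+8)/4 = 25/4.
E[N | tails] = (12+11)/2 = 23/2.
By the law of total expectation,
E[N] = (3/5)·(25/4) + (2/5)·(23/2) = 167/20.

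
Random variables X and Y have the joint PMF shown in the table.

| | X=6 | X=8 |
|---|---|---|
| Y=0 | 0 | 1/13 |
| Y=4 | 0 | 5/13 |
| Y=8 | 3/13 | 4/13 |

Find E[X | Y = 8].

P(Y = 8) = 7/13.
Σ X·P over the event = 6·(3/13) + 8·(4/13) = 50/13.
E[X | Y = 8] = (50/13) / (7/13) = 50/7.

50/7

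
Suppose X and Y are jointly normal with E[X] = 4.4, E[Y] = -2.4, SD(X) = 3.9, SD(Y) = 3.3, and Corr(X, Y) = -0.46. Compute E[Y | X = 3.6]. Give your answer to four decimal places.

-2.0886

For a bivariate normal, E[Y | X=x] = μ_Y + ρ·(σ_Y/σ_X)·(x − μ_X).
E[Y | X=3.6] = -2.4 + (-0.46)·(3.3/3.9)·(3.6 − (4.4)) = -2.4 + (-0.38923)·(-0.8) = -2.0886.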